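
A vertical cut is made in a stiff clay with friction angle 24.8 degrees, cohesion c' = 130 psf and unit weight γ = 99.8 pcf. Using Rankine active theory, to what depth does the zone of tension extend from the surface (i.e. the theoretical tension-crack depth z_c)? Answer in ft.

K_a = tan²(45° − 24.8°/2) = 0.4090; √K_a = 0.6395.
The active pressure is zero where K_a γ z = 2c√K_a, so z_c = 2c/(γ√K_a) = 2×130/(99.8×0.6395) = 4.074 ft.

4.07 ft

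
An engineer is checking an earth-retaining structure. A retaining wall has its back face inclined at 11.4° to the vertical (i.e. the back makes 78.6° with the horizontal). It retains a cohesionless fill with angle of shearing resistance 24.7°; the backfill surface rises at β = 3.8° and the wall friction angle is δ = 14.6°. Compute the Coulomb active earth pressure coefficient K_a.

K_a = sin²(α+φ) / [sin²α · sin(α−δ) · (1 + √{sin(φ+δ)sin(φ−β) / (sin(α−δ)sin(α+β))})²].
With α = 78.6°, φ = 24.7°, δ = 14.6°, β = 3.8°: K_a = 0.4850.

0.485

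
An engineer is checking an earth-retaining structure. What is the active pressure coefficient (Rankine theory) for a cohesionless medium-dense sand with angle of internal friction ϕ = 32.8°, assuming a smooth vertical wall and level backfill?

K_a = (1 − sin φ)/(1 + sin φ) = (1 − sin 32.8°)/(1 + sin 32.8°) = 0.2973.

0.297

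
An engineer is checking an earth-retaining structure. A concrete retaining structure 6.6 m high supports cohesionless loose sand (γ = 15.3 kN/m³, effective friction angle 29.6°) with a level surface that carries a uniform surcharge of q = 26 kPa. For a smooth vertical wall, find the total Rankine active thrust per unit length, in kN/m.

171 kN/m

K_a = tan²(45° − φ/2) = 0.3387.
Soil triangle: ½ K_a γ H² = 0.5×0.3387×15.3×6.6² = 112.9 kN/m.
Surcharge rectangle: K_a q H = 0.3387×26×6.6 = 58.13 kN/m.
Total = 112.9 + 58.13 = 171.0 kN/m.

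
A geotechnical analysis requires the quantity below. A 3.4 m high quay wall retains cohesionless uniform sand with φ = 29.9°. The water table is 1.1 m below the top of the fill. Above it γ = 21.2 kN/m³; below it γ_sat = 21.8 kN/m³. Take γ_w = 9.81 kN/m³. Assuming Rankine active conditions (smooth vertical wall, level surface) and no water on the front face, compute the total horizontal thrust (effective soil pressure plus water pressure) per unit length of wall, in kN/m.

K_a = tan²(45° − φ/2) = 0.3347.
γ' = 21.8 − 9.81 = 11.99 kN/m³. Depth below WT = 2.3 m.
σ'_h at WT = K_a γ d_w = 7.805 kPa; at base = 7.805 + K_a γ' × 2.3 = 17.03 kPa.
P₁ (0–1.1 m) = ½×7.805×1.1 = 4.293. P₂ (1.1–3.4 m) = ½(7.805+17.03)×2.3 = 28.56.
P_w = ½ γ_w h₂² = 0.5×9.81×2.3² = 25.95. Total = 4.293+28.56+25.95 = 58.80 kN/m.

58.8 kN/m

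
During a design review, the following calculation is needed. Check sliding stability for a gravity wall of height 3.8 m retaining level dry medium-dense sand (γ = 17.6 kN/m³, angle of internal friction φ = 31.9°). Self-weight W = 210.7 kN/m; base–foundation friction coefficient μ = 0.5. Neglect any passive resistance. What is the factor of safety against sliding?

K_a = tan²(45° − 31.9°/2) = 0.3085.
P_a = ½K_aγH² = 0.5×0.3085×17.6×3.8² = 39.20 kN/m, acting at H/3 = 1.267 m above the base.
FS_sliding = μW / P_a = 0.5×210.7 / 39.20 = 2.687.

2.69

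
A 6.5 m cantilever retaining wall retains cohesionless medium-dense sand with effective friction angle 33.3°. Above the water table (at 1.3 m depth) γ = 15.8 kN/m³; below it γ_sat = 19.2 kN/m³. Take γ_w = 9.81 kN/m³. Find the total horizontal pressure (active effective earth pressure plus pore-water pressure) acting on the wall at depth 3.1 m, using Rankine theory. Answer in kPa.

K_a = (1 − sin φ)/(1 + sin φ) = 0.2911.
γ' = 19.2 − 9.81 = 9.390 kN/m³.
Effective vertical stress at 3.1 m: σ'_v = 15.8×1.3 + 9.390×1.80 = 37.44 kPa.
σ'_h = K_a σ'_v = 0.2911 × 37.44 = 10.90 kPa; u = γ_w × 1.80 = 17.66 kPa.
Total σ_h = 10.90 + 17.66 = 28.56 kPa.

28.6 kPa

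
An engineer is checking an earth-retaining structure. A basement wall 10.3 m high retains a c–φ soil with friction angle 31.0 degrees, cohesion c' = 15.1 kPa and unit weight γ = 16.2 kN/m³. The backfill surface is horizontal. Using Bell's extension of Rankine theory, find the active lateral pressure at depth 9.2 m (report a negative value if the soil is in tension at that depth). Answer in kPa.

30.6 kPa

K_a = (1 − sin φ)/(1 + sin φ) = 0.3201.
σ_a = K_a γ z − 2c√K_a = 0.3201×16.2×9.2 − 2×15.1×0.5658 = 30.62 kPa.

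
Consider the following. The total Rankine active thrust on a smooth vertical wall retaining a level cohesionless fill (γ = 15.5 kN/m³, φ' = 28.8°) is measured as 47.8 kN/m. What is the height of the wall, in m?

4.20 m

K_a = 0.3498. P_a = ½ K_a γ H² ⇒ H = √(2P_a/(K_a γ)).
H = √(2×47.8/(0.3498×15.5)) = 4.199 m.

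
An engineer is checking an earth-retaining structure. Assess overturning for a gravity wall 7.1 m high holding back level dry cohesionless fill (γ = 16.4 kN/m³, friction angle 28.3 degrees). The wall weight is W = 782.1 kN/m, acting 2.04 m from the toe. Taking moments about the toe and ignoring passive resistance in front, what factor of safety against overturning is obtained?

4.57

K_a = tan²(45° − 28.3°/2) = 0.3568.
P_a = ½K_aγH² = 0.5×0.3568×16.4×7.1² = 147.5 kN/m, acting at H/3 = 2.367 m above the base.
Overturning moment M_o = P_a × H/3 = 147.5 × 2.367 = 349.0.
Resisting moment M_r = W × 2.04 = 782.1 × 2.04 = 1595.
FS_overturning = M_r/M_o = 1595/349.0 = 4.571.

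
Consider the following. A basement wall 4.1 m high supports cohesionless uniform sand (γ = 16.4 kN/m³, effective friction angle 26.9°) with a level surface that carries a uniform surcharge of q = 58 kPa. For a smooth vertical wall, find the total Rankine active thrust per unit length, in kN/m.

142 kN/m

K_a = tan²(45° − φ/2) = 0.3770.
Soil triangle: ½ K_a γ H² = 0.5×0.3770×16.4×4.1² = 51.97 kN/m.
Surcharge rectangle: K_a q H = 0.3770×58×4.1 = 89.65 kN/m.
Total = 51.97 + 89.65 = 141.6 kN/m.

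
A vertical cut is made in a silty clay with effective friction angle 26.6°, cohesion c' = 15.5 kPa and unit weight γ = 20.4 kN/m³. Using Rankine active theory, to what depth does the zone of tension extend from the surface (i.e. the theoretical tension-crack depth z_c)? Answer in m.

K_a = tan²(45° − 26.6°/2) = 0.3814; √K_a = 0.6176.
The active pressure is zero where K_a γ z = 2c√K_a, so z_c = 2c/(γ√K_a) = 2×15.5/(20.4×0.6176) = 2.460 m.

2.46 m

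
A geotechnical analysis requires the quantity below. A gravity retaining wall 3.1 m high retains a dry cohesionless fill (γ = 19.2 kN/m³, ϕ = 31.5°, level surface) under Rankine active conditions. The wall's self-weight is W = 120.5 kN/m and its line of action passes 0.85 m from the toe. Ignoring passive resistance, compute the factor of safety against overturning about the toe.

3.43

K_a = tan²(45° − 31.5°/2) = 0.3136.
P_a = ½K_aγH² = 0.5×0.3136×19.2×3.1² = 28.93 kN/m, acting at H/3 = 1.033 m above the base.
Overturning moment M_o = P_a × H/3 = 28.93 × 1.033 = 29.90.
Resisting moment M_r = W × 0.85 = 120.5 × 0.85 = 102.4.
FS_overturning = M_r/M_o = 102.4/29.90 = 3.426.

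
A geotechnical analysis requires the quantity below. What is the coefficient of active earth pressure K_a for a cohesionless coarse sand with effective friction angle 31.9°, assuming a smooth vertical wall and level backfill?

0.309

K_a = (1 − sin φ)/(1 + sin φ) = (1 − sin 31.9°)/(1 + sin 31.9°) = 0.3085.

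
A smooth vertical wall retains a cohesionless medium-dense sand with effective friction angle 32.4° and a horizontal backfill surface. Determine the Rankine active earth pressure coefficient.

0.302

K_a = (1 − sin φ)/(1 + sin φ) = (1 − sin 32.4°)/(1 + sin 32.4°) = 0.3022.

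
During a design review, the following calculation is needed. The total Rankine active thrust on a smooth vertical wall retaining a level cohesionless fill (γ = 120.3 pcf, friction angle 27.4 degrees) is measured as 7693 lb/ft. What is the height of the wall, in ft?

K_a = 0.3697. P_a = ½ K_a γ H² ⇒ H = √(2P_a/(K_a γ)).
H = √(2×7693/(0.3697×120.3)) = 18.60 ft.

18.6 ft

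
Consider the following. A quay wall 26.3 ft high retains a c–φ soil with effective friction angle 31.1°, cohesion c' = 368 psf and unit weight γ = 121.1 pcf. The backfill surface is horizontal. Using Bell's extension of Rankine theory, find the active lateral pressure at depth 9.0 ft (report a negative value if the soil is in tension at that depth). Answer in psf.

-68.1 psf

K_a = (1 − sin φ)/(1 + sin φ) = 0.3188.
σ_a = K_a γ z − 2c√K_a = 0.3188×121.1×9.0 − 2×368×0.5646 = -68.10 psf.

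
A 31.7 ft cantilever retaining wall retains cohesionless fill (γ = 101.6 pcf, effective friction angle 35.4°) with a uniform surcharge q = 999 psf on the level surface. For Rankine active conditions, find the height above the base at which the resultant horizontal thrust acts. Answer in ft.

12.6 ft

K_a = 0.2664.
Triangular part P₁ = ½K_aγH² = 13600 at H/3 = 10.57 ft; rectangular part P₂ = K_a q H = 8436 at H/2 = 15.85 ft.
ȳ = (P₁·10.57 + P₂·15.85)/(P₁+P₂) = 12.59 ft.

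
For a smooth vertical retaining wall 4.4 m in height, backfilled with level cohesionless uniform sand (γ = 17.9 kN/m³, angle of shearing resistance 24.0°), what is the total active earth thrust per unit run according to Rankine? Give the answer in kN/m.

73.1 kN/m

K_a = tan²(45° − φ/2) = 0.4217.
P_a = ½ K_a γ H² = 0.5 × 0.4217 × 17.9 × 4.4² = 73.07 kN/m.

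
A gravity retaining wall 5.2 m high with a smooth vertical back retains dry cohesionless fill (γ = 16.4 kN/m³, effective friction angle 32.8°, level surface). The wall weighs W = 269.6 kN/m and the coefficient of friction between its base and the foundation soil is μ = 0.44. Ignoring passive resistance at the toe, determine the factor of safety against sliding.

1.80

K_a = tan²(45° − 32.8°/2) = 0.2973.
P_a = ½K_aγH² = 0.5×0.2973×16.4×5.2² = 65.91 kN/m, acting at H/3 = 1.733 m above the base.
FS_sliding = μW / P_a = 0.44×269.6 / 65.91 = 1.800.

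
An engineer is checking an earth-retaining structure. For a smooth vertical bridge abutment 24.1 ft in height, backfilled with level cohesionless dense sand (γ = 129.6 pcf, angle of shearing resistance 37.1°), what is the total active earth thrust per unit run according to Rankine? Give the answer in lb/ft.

9310 lb/ft

K_a = tan²(45° − φ/2) = 0.2475.
P_a = ½ K_a γ H² = 0.5 × 0.2475 × 129.6 × 24.1² = 9315 lb/ft.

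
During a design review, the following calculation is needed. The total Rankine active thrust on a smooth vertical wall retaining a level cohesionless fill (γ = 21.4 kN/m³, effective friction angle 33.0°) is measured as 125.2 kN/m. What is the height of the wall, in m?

6.30 m

K_a = 0.2948. P_a = ½ K_a γ H² ⇒ H = √(2P_a/(K_a γ)).
H = √(2×125.2/(0.2948×21.4)) = 6.300 m.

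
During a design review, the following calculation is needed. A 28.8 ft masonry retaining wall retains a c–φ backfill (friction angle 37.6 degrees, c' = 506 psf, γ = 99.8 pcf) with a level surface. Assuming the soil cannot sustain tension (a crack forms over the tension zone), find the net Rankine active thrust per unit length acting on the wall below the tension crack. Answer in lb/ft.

K_a = 0.2421; √K_a = 0.4921.
Tension-crack depth z_c = 2c/(γ√K_a) = 2×506/(99.8×0.4921) = 20.61 ft.
σ_a at base = K_a γ H − 2c√K_a = 0.2421×99.8×28.8 − 2×506×0.4921 = 198.0 psf.
P_a = ½ × 198.0 × (H − z_c) = 0.5×198.0×8.192 = 810.9 lb/ft.

811 lb/ft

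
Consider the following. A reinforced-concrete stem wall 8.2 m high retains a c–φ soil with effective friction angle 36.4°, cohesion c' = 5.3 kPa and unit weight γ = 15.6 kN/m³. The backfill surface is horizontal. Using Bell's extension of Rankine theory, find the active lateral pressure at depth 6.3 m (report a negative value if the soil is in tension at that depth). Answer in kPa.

K_a = (1 − sin φ)/(1 + sin φ) = 0.2552.
σ_a = K_a γ z − 2c√K_a = 0.2552×15.6×6.3 − 2×5.3×0.5051 = 19.72 kPa.

19.7 kPa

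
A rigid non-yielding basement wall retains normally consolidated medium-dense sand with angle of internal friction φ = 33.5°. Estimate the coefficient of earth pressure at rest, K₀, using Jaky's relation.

0.448

K₀ = 1 − sin φ' = 1 − sin 33.5° = 0.4481.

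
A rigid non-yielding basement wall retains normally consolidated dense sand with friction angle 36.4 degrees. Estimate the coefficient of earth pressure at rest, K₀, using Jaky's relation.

K₀ = 1 − sin φ' = 1 − sin 36.4° = 0.4066.

0.407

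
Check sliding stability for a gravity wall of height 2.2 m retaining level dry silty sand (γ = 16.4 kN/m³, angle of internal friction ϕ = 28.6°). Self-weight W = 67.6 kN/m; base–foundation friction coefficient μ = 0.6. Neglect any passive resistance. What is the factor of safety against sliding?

2.90

K_a = tan²(45° − 28.6°/2) = 0.3525.
P_a = ½K_aγH² = 0.5×0.3525×16.4×2.2² = 13.99 kN/m, acting at H/3 = 0.7333 m above the base.
FS_sliding = μW / P_a = 0.6×67.6 / 13.99 = 2.899.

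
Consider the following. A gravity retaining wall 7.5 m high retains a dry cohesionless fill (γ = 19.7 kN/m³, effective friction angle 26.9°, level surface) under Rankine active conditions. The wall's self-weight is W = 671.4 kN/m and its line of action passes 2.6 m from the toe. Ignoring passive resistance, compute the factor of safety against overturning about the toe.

3.34

K_a = tan²(45° − 26.9°/2) = 0.3770.
P_a = ½K_aγH² = 0.5×0.3770×19.7×7.5² = 208.9 kN/m, acting at H/3 = 2.500 m above the base.
Overturning moment M_o = P_a × H/3 = 208.9 × 2.500 = 522.2.
Resisting moment M_r = W × 2.6 = 671.4 × 2.6 = 1746.
FS_overturning = M_r/M_o = 1746/522.2 = 3.343.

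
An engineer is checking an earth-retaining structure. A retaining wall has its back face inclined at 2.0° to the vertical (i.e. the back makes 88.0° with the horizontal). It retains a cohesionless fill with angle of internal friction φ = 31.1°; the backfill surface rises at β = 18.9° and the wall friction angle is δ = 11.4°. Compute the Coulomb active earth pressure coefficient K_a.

0.406

K_a = sin²(α+φ) / [sin²α · sin(α−δ) · (1 + √{sin(φ+δ)sin(φ−β) / (sin(α−δ)sin(α+β))})²].
With α = 88.0°, φ = 31.1°, δ = 11.4°, β = 18.9°: K_a = 0.4057.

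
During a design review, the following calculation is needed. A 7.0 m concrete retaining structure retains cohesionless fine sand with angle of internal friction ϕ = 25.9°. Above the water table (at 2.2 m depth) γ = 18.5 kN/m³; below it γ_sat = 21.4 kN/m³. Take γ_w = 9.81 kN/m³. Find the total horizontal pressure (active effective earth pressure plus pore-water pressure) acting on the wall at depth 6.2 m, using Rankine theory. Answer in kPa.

73.4 kPa

K_a = (1 − sin φ)/(1 + sin φ) = 0.3920.
γ' = 21.4 − 9.81 = 11.59 kN/m³.
Effective vertical stress at 6.2 m: σ'_v = 18.5×2.2 + 11.59×4.00 = 87.06 kPa.
σ'_h = K_a σ'_v = 0.3920 × 87.06 = 34.13 kPa; u = γ_w × 4.00 = 39.24 kPa.
Total σ_h = 34.13 + 39.24 = 73.37 kPa.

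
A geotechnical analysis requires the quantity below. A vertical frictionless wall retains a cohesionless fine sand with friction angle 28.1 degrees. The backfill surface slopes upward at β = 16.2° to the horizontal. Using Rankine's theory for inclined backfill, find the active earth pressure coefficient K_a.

K_a = cos β · (cos β − √(cos²β − cos²φ)) / (cos β + √(cos²β − cos²φ)).
cos β = 0.9603, cos φ = 0.8821, √(cos²β − cos²φ) = 0.3795.
K_a = 0.9603 × (0.9603 − 0.3795)/(0.9603 + 0.3795) = 0.4163.

0.416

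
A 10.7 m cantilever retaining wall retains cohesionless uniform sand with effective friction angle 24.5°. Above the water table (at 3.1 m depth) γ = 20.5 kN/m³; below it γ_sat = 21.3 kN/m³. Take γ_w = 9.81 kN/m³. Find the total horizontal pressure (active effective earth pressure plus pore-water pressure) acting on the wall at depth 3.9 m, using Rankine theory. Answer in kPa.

37.9 kPa

K_a = (1 − sin φ)/(1 + sin φ) = 0.4137.
γ' = 21.3 − 9.81 = 11.49 kN/m³.
Effective vertical stress at 3.9 m: σ'_v = 20.5×3.1 + 11.49×0.800 = 72.74 kPa.
σ'_h = K_a σ'_v = 0.4137 × 72.74 = 30.10 kPa; u = γ_w × 0.800 = 7.848 kPa.
Total σ_h = 30.10 + 7.848 = 37.94 kPa.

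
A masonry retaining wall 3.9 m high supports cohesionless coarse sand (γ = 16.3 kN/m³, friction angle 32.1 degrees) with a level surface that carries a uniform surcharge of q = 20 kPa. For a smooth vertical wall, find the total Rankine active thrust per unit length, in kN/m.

K_a = tan²(45° − φ/2) = 0.3060.
Soil triangle: ½ K_a γ H² = 0.5×0.3060×16.3×3.9² = 37.93 kN/m.
Surcharge rectangle: K_a q H = 0.3060×20×3.9 = 23.87 kN/m.
Total = 37.93 + 23.87 = 61.80 kN/m.

61.8 kN/m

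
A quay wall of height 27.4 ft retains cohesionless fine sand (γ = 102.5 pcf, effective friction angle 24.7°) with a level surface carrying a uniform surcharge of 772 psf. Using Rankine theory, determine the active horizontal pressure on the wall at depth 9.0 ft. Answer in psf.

696 psf

K_a = (1 − sin φ)/(1 + sin φ) = 0.4106.
σ_v = γz + q = 102.5 × 9.0 + 772 = 1694 psf.
σ_h = K_a σ_v = 0.4106 × 1694 = 695.7 psf.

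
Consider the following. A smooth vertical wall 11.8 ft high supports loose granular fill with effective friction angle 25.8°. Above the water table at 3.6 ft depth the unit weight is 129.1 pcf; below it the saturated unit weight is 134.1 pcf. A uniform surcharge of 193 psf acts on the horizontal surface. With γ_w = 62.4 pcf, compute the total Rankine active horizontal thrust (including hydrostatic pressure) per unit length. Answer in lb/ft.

K_a = tan²(45° − φ/2) = 0.3935.
γ' = 134.1 − 62.4 = 71.70 pcf. h₂ = H − d_w = 8.2 ft.
σ'_h: at surface K_a·q = 75.95; at WT K_a(q+γd_w) = 258.8; at base K_a(q+γd_w+γ'h₂) = 490.2 psf.
P₁ = ½(75.95+258.8)×3.6 = 602.6; P₂ = ½(258.8+490.2)×8.2 = 3071; P_w = ½γ_w h₂² = 2098.
Total = 602.6+3071+2098 = 5771 lb/ft.

5770 lb/ft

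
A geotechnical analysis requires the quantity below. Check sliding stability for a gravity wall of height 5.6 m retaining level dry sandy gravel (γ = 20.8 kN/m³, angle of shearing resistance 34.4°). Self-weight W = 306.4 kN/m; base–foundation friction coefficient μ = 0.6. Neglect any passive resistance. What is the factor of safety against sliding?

2.03

K_a = tan²(45° − 34.4°/2) = 0.2780.
P_a = ½K_aγH² = 0.5×0.2780×20.8×5.6² = 90.66 kN/m, acting at H/3 = 1.867 m above the base.
FS_sliding = μW / P_a = 0.6×306.4 / 90.66 = 2.028.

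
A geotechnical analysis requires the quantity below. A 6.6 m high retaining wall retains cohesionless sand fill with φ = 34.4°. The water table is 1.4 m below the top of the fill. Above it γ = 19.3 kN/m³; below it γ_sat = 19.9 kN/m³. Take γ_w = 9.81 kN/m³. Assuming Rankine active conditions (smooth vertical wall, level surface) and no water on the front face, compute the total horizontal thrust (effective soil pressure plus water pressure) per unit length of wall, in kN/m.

K_a = tan²(45° − φ/2) = 0.2780.
γ' = 19.9 − 9.81 = 10.09 kN/m³. Depth below WT = 5.2 m.
σ'_h at WT = K_a γ d_w = 7.511 kPa; at base = 7.511 + K_a γ' × 5.2 = 22.10 kPa.
P₁ (0–1.4 m) = ½×7.511×1.4 = 5.258. P₂ (1.4–6.6 m) = ½(7.511+22.10)×5.2 = 76.98.
P_w = ½ γ_w h₂² = 0.5×9.81×5.2² = 132.6. Total = 5.258+76.98+132.6 = 214.9 kN/m.

215 kN/m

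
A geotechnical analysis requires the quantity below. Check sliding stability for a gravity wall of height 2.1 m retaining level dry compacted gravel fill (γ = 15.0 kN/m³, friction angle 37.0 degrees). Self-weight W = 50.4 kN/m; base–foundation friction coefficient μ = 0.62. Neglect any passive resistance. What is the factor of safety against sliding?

K_a = tan²(45° − 37.0°/2) = 0.2486.
P_a = ½K_aγH² = 0.5×0.2486×15.0×2.1² = 8.222 kN/m, acting at H/3 = 0.7000 m above the base.
FS_sliding = μW / P_a = 0.62×50.4 / 8.222 = 3.801.

3.80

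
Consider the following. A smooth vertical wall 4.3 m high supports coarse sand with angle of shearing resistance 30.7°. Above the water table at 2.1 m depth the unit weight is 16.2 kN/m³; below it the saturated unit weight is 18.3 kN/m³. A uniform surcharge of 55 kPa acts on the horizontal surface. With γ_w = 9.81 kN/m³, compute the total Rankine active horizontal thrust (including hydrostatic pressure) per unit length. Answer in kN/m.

K_a = tan²(45° − φ/2) = 0.3240.
γ' = 18.3 − 9.81 = 8.490 kN/m³. h₂ = H − d_w = 2.2 m.
σ'_h: at surface K_a·q = 17.82; at WT K_a(q+γd_w) = 28.84; at base K_a(q+γd_w+γ'h₂) = 34.90 kPa.
P₁ = ½(17.82+28.84)×2.1 = 49.00; P₂ = ½(28.84+34.90)×2.2 = 70.12; P_w = ½γ_w h₂² = 23.74.
Total = 49.00+70.12+23.74 = 142.9 kN/m.

143 kN/m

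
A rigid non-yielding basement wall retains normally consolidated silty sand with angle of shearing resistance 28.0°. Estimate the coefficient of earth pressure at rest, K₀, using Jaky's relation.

K₀ = 1 − sin φ' = 1 − sin 28.0° = 0.5305.

0.531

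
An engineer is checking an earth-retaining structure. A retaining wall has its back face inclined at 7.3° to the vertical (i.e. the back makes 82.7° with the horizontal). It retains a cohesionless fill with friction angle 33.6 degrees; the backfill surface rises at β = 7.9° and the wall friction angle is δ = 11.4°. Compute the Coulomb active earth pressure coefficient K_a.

K_a = sin²(α+φ) / [sin²α · sin(α−δ) · (1 + √{sin(φ+δ)sin(φ−β) / (sin(α−δ)sin(α+β))})²].
With α = 82.7°, φ = 33.6°, δ = 11.4°, β = 7.9°: K_a = 0.3503.

0.350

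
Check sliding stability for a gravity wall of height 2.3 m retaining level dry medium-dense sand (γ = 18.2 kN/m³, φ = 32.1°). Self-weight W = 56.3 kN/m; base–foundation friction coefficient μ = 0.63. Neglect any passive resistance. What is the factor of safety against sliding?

2.41

K_a = tan²(45° − 32.1°/2) = 0.3060.
P_a = ½K_aγH² = 0.5×0.3060×18.2×2.3² = 14.73 kN/m, acting at H/3 = 0.7667 m above the base.
FS_sliding = μW / P_a = 0.63×56.3 / 14.73 = 2.408.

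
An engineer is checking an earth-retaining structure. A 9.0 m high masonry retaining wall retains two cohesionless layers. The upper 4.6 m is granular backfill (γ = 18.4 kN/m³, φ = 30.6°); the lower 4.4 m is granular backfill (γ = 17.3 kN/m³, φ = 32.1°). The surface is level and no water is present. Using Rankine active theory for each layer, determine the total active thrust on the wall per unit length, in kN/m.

229 kN/m

K_a1 = tan²(45°−30.6°/2) = 0.3253; K_a2 = tan²(45°−32.1°/2) = 0.3060.
Layer 1: σ at base = K_a1 γ₁ h₁ = 27.54 kPa; P₁ = ½×27.54×4.6 = 63.34.
Layer 2: σ_v at top = γ₁h₁ = 84.64; σ_h top = K_a2×84.64 = 25.90; σ_h base = K_a2×(84.64+17.3×4.4) = 49.19.
P₂ = ½(25.90+49.19)×4.4 = 165.2. Total P_a = 63.34+165.2 = 228.5 kN/m.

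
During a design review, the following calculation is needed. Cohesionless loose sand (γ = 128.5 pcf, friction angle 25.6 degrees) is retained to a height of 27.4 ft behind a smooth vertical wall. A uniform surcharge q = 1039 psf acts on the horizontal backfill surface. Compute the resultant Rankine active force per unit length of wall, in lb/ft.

K_a = tan²(45° − φ/2) = 0.3966.
Soil triangle: ½ K_a γ H² = 0.5×0.3966×128.5×27.4² = 19130 lb/ft.
Surcharge rectangle: K_a q H = 0.3966×1039×27.4 = 11290 lb/ft.
Total = 19130 + 11290 = 30420 lb/ft.

30400 lb/ft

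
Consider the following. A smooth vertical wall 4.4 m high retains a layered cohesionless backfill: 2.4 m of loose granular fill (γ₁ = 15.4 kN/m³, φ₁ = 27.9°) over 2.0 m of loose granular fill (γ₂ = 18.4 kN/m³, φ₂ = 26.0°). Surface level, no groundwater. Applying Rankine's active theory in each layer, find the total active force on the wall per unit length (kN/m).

K_a1 = tan²(45°−27.9°/2) = 0.3625; K_a2 = tan²(45°−26.0°/2) = 0.3905.
Layer 1: σ at base = K_a1 γ₁ h₁ = 13.40 kPa; P₁ = ½×13.40×2.4 = 16.08.
Layer 2: σ_v at top = γ₁h₁ = 36.96; σ_h top = K_a2×36.96 = 14.43; σ_h base = K_a2×(36.96+18.4×2.0) = 28.80.
P₂ = ½(14.43+28.80)×2.0 = 43.23. Total P_a = 16.08+43.23 = 59.31 kN/m.

59.3 kN/m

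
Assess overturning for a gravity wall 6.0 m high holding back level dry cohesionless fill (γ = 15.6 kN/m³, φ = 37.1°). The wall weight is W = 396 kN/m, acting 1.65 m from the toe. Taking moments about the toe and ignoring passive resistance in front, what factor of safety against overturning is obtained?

K_a = tan²(45° − 37.1°/2) = 0.2475.
P_a = ½K_aγH² = 0.5×0.2475×15.6×6.0² = 69.50 kN/m, acting at H/3 = 2.000 m above the base.
Overturning moment M_o = P_a × H/3 = 69.50 × 2.000 = 139.0.
Resisting moment M_r = W × 1.65 = 396 × 1.65 = 653.4.
FS_overturning = M_r/M_o = 653.4/139.0 = 4.701.

4.70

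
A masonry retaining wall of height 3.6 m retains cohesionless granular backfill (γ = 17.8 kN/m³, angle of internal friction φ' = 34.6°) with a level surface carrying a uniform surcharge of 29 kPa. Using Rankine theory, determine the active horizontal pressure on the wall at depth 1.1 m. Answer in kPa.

K_a = (1 − sin φ)/(1 + sin φ) = 0.2756.
σ_v = γz + q = 17.8 × 1.1 + 29 = 48.58 kPa.
σ_h = K_a σ_v = 0.2756 × 48.58 = 13.39 kPa.

13.4 kPa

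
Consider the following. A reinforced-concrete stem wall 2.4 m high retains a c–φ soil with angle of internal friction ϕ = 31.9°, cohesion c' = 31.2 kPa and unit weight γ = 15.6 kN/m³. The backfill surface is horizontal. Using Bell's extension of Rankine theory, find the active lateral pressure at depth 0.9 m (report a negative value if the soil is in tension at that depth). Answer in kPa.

K_a = (1 − sin φ)/(1 + sin φ) = 0.3085.
σ_a = K_a γ z − 2c√K_a = 0.3085×15.6×0.9 − 2×31.2×0.5555 = -30.33 kPa.

-30.3 kPa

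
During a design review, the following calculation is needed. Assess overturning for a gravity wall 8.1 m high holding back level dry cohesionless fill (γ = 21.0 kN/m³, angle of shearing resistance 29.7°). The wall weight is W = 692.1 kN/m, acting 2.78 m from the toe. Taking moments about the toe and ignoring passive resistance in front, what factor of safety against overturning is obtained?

K_a = tan²(45° − 29.7°/2) = 0.3374.
P_a = ½K_aγH² = 0.5×0.3374×21.0×8.1² = 232.4 kN/m, acting at H/3 = 2.700 m above the base.
Overturning moment M_o = P_a × H/3 = 232.4 × 2.700 = 627.5.
Resisting moment M_r = W × 2.78 = 692.1 × 2.78 = 1924.
FS_overturning = M_r/M_o = 1924/627.5 = 3.066.

3.07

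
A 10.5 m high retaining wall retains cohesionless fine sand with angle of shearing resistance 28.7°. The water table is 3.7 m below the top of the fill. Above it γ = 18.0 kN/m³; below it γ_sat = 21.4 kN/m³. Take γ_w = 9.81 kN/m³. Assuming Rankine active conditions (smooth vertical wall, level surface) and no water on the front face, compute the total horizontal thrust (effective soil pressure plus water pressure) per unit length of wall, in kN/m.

K_a = tan²(45° − φ/2) = 0.3511.
γ' = 21.4 − 9.81 = 11.59 kN/m³. Depth below WT = 6.8 m.
σ'_h at WT = K_a γ d_w = 23.39 kPa; at base = 23.39 + K_a γ' × 6.8 = 51.06 kPa.
P₁ (0–3.7 m) = ½×23.39×3.7 = 43.26. P₂ (3.7–10.5 m) = ½(23.39+51.06)×6.8 = 253.1.
P_w = ½ γ_w h₂² = 0.5×9.81×6.8² = 226.8. Total = 43.26+253.1+226.8 = 523.2 kN/m.

523 kN/m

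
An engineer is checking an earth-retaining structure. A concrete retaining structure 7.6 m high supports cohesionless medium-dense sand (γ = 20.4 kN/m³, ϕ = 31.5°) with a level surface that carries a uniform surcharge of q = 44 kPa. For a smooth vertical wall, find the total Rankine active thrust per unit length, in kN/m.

290 kN/m

K_a = tan²(45° − φ/2) = 0.3136.
Soil triangle: ½ K_a γ H² = 0.5×0.3136×20.4×7.6² = 184.8 kN/m.
Surcharge rectangle: K_a q H = 0.3136×44×7.6 = 104.9 kN/m.
Total = 184.8 + 104.9 = 289.7 kN/m.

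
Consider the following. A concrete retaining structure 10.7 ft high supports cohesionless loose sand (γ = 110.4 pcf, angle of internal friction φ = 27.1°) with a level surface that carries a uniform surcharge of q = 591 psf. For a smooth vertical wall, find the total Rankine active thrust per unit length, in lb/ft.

K_a = tan²(45° − φ/2) = 0.3741.
Soil triangle: ½ K_a γ H² = 0.5×0.3741×110.4×10.7² = 2364 lb/ft.
Surcharge rectangle: K_a q H = 0.3741×591×10.7 = 2365 lb/ft.
Total = 2364 + 2365 = 4729 lb/ft.

4730 lb/ft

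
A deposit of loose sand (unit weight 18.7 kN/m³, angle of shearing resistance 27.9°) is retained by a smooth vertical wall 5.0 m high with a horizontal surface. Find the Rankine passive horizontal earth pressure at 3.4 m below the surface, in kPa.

175 kPa

K_p = (1 + sin φ)/(1 − sin φ) = 2.759.
σ_h = K_p γ z = 2.759 × 18.7 × 3.4 = 175.4 kPa.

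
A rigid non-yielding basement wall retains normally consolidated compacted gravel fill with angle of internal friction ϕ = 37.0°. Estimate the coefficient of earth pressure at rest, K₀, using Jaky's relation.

0.398

K₀ = 1 − sin φ' = 1 − sin 37.0° = 0.3982.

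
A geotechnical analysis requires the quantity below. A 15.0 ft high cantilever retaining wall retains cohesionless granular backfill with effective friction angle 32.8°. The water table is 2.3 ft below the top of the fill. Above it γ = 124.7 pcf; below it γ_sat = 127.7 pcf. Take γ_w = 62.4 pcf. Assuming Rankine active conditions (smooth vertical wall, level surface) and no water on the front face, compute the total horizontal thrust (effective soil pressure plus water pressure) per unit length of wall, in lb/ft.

7780 lb/ft

K_a = tan²(45° − φ/2) = 0.2973.
γ' = 127.7 − 62.4 = 65.30 pcf. Depth below WT = 12.7 ft.
σ'_h at WT = K_a γ d_w = 85.26 psf; at base = 85.26 + K_a γ' × 12.7 = 331.8 psf.
P₁ (0–2.3 ft) = ½×85.26×2.3 = 98.05. P₂ (2.3–15.0 ft) = ½(85.26+331.8)×12.7 = 2648.
P_w = ½ γ_w h₂² = 0.5×62.4×12.7² = 5032. Total = 98.05+2648+5032 = 7778 lb/ft.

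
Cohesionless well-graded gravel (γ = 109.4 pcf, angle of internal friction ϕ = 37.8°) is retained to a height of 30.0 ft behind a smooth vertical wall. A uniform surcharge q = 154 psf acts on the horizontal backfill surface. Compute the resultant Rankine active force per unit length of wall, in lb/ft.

K_a = tan²(45° − φ/2) = 0.2400.
Soil triangle: ½ K_a γ H² = 0.5×0.2400×109.4×30.0² = 11820 lb/ft.
Surcharge rectangle: K_a q H = 0.2400×154×30.0 = 1109 lb/ft.
Total = 11820 + 1109 = 12920 lb/ft.

12900 lb/ft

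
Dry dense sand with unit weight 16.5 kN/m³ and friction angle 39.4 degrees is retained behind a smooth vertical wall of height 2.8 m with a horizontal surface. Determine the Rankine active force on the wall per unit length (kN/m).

14.5 kN/m

K_a = tan²(45° − φ/2) = 0.2234.
P_a = ½ K_a γ H² = 0.5 × 0.2234 × 16.5 × 2.8² = 14.45 kN/m.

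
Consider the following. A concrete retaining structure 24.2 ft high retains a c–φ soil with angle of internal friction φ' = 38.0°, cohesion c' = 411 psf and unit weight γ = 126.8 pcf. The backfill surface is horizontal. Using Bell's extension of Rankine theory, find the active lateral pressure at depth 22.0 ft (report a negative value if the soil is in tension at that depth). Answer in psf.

K_a = (1 − sin φ)/(1 + sin φ) = 0.2379.
σ_a = K_a γ z − 2c√K_a = 0.2379×126.8×22.0 − 2×411×0.4877 = 262.7 psf.

263 psf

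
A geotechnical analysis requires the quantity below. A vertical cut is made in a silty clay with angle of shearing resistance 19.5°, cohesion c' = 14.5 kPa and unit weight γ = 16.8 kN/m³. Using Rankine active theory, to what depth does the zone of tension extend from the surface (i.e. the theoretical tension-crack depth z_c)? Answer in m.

2.44 m

K_a = tan²(45° − 19.5°/2) = 0.4995; √K_a = 0.7067.
The active pressure is zero where K_a γ z = 2c√K_a, so z_c = 2c/(γ√K_a) = 2×14.5/(16.8×0.7067) = 2.443 m.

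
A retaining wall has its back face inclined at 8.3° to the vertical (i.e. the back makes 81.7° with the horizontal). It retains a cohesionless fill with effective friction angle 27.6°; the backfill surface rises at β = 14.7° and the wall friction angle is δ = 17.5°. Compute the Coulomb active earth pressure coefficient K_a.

0.501

K_a = sin²(α+φ) / [sin²α · sin(α−δ) · (1 + √{sin(φ+δ)sin(φ−β) / (sin(α−δ)sin(α+β))})²].
With α = 81.7°, φ = 27.6°, δ = 17.5°, β = 14.7°: K_a = 0.5008.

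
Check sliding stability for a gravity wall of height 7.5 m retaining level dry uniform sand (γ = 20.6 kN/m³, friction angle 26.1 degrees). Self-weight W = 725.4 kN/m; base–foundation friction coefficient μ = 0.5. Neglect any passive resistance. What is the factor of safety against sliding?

K_a = tan²(45° − 26.1°/2) = 0.3889.
P_a = ½K_aγH² = 0.5×0.3889×20.6×7.5² = 225.3 kN/m, acting at H/3 = 2.500 m above the base.
FS_sliding = μW / P_a = 0.5×725.4 / 225.3 = 1.610.

1.61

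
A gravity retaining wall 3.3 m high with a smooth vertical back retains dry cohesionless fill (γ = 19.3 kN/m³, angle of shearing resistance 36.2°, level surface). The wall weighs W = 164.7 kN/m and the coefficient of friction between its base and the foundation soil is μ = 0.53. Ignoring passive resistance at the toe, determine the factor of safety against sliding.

3.23

K_a = tan²(45° − 36.2°/2) = 0.2574.
P_a = ½K_aγH² = 0.5×0.2574×19.3×3.3² = 27.05 kN/m, acting at H/3 = 1.100 m above the base.
FS_sliding = μW / P_a = 0.53×164.7 / 27.05 = 3.227.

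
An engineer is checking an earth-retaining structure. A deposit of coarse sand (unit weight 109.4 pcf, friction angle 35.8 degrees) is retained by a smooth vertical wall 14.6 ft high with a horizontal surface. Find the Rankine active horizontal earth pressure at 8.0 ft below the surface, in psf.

K_a = (1 − sin φ)/(1 + sin φ) = 0.2619.
σ_h = K_a γ z = 0.2619 × 109.4 × 8.0 = 229.2 psf.

229 psf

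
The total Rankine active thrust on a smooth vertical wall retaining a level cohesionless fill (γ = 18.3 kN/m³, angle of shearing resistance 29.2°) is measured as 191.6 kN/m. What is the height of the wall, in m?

K_a = 0.3442. P_a = ½ K_a γ H² ⇒ H = √(2P_a/(K_a γ)).
H = √(2×191.6/(0.3442×18.3)) = 7.800 m.

7.80 m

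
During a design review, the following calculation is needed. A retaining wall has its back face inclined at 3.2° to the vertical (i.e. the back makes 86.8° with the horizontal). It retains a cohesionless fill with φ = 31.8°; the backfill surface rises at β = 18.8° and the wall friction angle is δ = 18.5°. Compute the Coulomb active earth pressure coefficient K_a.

K_a = sin²(α+φ) / [sin²α · sin(α−δ) · (1 + √{sin(φ+δ)sin(φ−β) / (sin(α−δ)sin(α+β))})²].
With α = 86.8°, φ = 31.8°, δ = 18.5°, β = 18.8°: K_a = 0.4015.

0.401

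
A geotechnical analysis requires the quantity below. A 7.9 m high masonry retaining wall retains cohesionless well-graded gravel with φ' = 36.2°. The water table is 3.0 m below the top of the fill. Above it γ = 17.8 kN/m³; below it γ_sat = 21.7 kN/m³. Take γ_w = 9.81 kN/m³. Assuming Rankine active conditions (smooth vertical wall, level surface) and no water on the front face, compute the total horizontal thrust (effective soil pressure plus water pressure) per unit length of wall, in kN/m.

K_a = tan²(45° − φ/2) = 0.2574.
γ' = 21.7 − 9.81 = 11.89 kN/m³. Depth below WT = 4.9 m.
σ'_h at WT = K_a γ d_w = 13.74 kPa; at base = 13.74 + K_a γ' × 4.9 = 28.74 kPa.
P₁ (0–3.0 m) = ½×13.74×3.0 = 20.62. P₂ (3.0–7.9 m) = ½(13.74+28.74)×4.9 = 104.1.
P_w = ½ γ_w h₂² = 0.5×9.81×4.9² = 117.8. Total = 20.62+104.1+117.8 = 242.5 kN/m.

242 kN/m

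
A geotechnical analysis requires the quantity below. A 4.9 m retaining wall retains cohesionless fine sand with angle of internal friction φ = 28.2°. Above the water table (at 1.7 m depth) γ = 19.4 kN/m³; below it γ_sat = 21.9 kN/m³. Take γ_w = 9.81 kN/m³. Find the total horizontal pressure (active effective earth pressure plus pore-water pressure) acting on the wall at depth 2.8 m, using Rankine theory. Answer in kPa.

K_a = (1 − sin φ)/(1 + sin φ) = 0.3582.
γ' = 21.9 − 9.81 = 12.09 kN/m³.
Effective vertical stress at 2.8 m: σ'_v = 19.4×1.7 + 12.09×1.10 = 46.28 kPa.
σ'_h = K_a σ'_v = 0.3582 × 46.28 = 16.58 kPa; u = γ_w × 1.10 = 10.79 kPa.
Total σ_h = 16.58 + 10.79 = 27.37 kPa.

27.4 kPa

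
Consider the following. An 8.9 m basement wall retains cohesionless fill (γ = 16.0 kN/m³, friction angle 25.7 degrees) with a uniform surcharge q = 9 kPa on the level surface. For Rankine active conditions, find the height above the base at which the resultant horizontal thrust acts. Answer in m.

K_a = 0.3950.
Triangular part P₁ = ½K_aγH² = 250.3 at H/3 = 2.967 m; rectangular part P₂ = K_a q H = 31.64 at H/2 = 4.450 m.
ȳ = (P₁·2.967 + P₂·4.450)/(P₁+P₂) = 3.133 m.

3.13 m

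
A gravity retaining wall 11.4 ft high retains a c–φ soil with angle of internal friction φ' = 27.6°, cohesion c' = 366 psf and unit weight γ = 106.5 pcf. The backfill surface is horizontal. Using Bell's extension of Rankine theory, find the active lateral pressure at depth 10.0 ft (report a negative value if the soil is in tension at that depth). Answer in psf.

K_a = (1 − sin φ)/(1 + sin φ) = 0.3668.
σ_a = K_a γ z − 2c√K_a = 0.3668×106.5×10.0 − 2×366×0.6056 = -52.70 psf.

-52.7 psf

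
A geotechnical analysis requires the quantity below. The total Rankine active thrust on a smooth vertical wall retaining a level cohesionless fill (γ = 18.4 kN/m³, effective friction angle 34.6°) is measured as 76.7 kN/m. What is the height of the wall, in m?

K_a = 0.2756. P_a = ½ K_a γ H² ⇒ H = √(2P_a/(K_a γ)).
H = √(2×76.7/(0.2756×18.4)) = 5.500 m.

5.50 m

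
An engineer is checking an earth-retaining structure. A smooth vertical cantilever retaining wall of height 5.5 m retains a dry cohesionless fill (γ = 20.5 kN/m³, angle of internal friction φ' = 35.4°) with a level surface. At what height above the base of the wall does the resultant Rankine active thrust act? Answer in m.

1.83 m

K_a = 0.2664.
The pressure distribution is triangular, so the resultant acts at H/3 above the base = 5.5/3 = 1.833 m.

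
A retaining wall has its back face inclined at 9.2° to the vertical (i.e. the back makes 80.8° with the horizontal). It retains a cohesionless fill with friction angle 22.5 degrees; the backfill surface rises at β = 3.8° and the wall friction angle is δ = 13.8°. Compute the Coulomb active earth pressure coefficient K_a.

K_a = sin²(α+φ) / [sin²α · sin(α−δ) · (1 + √{sin(φ+δ)sin(φ−β) / (sin(α−δ)sin(α+β))})²].
With α = 80.8°, φ = 22.5°, δ = 13.8°, β = 3.8°: K_a = 0.4987.

0.499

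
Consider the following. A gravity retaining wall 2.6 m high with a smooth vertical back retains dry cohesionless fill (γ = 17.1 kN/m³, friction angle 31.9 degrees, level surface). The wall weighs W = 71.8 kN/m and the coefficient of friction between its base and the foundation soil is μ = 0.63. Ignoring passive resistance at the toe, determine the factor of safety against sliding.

2.54

K_a = tan²(45° − 31.9°/2) = 0.3085.
P_a = ½K_aγH² = 0.5×0.3085×17.1×2.6² = 17.83 kN/m, acting at H/3 = 0.8667 m above the base.
FS_sliding = μW / P_a = 0.63×71.8 / 17.83 = 2.537.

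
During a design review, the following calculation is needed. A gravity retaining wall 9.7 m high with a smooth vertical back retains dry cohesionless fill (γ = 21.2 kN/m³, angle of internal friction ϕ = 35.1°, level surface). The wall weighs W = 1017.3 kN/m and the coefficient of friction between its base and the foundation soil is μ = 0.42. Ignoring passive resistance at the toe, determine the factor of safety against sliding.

1.59

K_a = tan²(45° − 35.1°/2) = 0.2698.
P_a = ½K_aγH² = 0.5×0.2698×21.2×9.7² = 269.1 kN/m, acting at H/3 = 3.233 m above the base.
FS_sliding = μW / P_a = 0.42×1017.3 / 269.1 = 1.588.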